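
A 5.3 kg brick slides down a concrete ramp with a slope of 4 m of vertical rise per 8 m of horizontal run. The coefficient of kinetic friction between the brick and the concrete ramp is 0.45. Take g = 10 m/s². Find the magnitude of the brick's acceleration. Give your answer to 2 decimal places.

Resolving the weight along the incline: the component pulling the brick down the slope is mg sin 26.57° = 5.3 × 10 × 0.4472 = 23.702 N, and the normal force is N = mg cos 26.57° = 5.3 × 10 × 0.8944 = 47.403 N.
Kinetic friction acts up the slope with magnitude f = μN = 0.45 × 47.403 = 21.331 N.
Net force along the incline is 23.702 − 21.331 = 2.371 N, so a = 2.371 / 5.3 = 0.4474 m/s².

0.45 m/s²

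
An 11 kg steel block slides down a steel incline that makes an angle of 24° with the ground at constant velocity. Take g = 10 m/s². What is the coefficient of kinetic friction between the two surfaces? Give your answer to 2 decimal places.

At constant velocity the net force along the incline is zero: mg sin 24° = μ mg cos 24°.
So μ = tan 24° = 0.4067 / 0.9135 = 0.4452.

0.45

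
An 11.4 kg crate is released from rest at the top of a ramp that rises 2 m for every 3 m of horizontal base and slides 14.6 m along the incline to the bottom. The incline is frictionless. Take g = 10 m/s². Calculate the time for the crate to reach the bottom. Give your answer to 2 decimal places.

2.29 s

The weight component along the incline is mg sin 33.69° = 63.236 N and the normal force is N = mg cos 33.69° = 94.854 N.
With no friction, a = g sin 33.69° = 5.5470 m/s².
Starting from rest, L = ½at², so t = √(2L/a) = √(2 × 14.6 / 5.5470) = 2.2944 s.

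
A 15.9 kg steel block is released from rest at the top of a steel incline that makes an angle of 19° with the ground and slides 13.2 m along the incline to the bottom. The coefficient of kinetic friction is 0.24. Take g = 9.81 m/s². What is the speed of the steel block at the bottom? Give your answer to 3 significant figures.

The weight component along the incline is mg sin 19° = 50.782 N and the normal force is N = mg cos 19° = 147.481 N.
Friction up the slope is f = μN = 0.24 × 147.481 = 35.395 N, so the net downslope force is 50.782 − 35.395 = 15.387 N and a = 15.387 / 15.9 = 0.9677 m/s².
Starting from rest over a distance of 13.2 m, v² = 2aL = 2 × 0.9677 × 13.2 = 25.5473, so v = 5.0544 m/s.

5.05 m/s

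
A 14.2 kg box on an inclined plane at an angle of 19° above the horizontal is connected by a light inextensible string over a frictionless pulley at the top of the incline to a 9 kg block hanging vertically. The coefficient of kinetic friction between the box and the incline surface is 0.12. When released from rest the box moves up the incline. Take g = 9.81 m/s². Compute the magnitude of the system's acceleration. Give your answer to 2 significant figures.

For the box on the incline: the weight component along the slope is m₁g sin 19° = 14.2 × 9.81 × 0.3256 = 45.357 N and the normal force is N = m₁g cos 19° = 131.713 N.
Kinetic friction opposes the box's motion up the incline: f = μN = 0.12 × 131.713 = 15.806 N acting down the slope.
Newton's second law for the box (up-slope positive): T − 45.357 − 15.806 = 14.2 a. For the hanging block (downward positive): 9 × 9.81 − T = 9 a.
Adding the two equations eliminates T: 27.127 = 23.2 a, so a = 1.1693 m/s².

1.2 m/s²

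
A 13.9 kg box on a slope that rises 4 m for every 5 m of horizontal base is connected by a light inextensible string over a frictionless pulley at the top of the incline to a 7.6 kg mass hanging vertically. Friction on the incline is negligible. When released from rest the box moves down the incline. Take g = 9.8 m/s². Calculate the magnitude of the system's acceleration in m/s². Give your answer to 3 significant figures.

For the box on the incline: the weight component along the slope is m₁g sin 38.66° = 13.9 × 9.8 × 0.6247 = 85.097 N and the normal force is N = m₁g cos 38.66° = 106.370 N.
Newton's second law for the box (down-slope positive): 85.097 − T = 13.9 a. For the hanging mass (upward positive): T − 7.6 × 9.8 = 7.6 a.
Adding the two equations eliminates T: 10.617 = 21.5 a, so a = 0.4938 m/s².

0.494 m/s²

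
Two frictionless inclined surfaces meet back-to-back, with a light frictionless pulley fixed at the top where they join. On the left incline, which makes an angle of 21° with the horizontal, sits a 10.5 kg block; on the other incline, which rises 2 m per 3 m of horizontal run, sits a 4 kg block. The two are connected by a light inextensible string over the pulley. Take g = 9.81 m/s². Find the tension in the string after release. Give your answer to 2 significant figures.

Resolve each weight along its own incline: the 10.5 kg mass has component 10.5 × 9.81 × sin 21° = 36.914 N down its slope, and the 4 kg mass has 4 × 9.81 × sin 33.69° = 21.766 N down its slope.
The 10.5 kg side's 36.914 N exceeds the other side's 21.766 N, so that mass slides down and the 4 kg mass slides up. Taking that direction as positive, Newton's second law for the whole system gives 36.914 − 21.766 = (10.5 + 4) a, so a = 15.148 / 14.5 = 1.0447 m/s².
For the 4 kg mass (up-slope positive): T − 21.766 = 4 × 1.0447, so T = 25.945 N.

26 N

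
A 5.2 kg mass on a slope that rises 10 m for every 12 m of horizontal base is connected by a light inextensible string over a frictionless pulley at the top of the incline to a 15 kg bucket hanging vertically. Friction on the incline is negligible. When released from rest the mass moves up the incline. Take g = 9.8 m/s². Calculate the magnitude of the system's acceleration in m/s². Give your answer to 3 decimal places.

For the mass on the incline: the weight component along the slope is m₁g sin 39.81° = 5.2 × 9.8 × 0.6402 = 32.625 N and the normal force is N = m₁g cos 39.81° = 39.149 N.
Newton's second law for the mass (up-slope positive): T − 32.625 = 5.2 a. For the hanging bucket (downward positive): 15 × 9.8 − T = 15 a.
Adding the two equations eliminates T: 114.375 = 20.2 a, so a = 5.6621 m/s².

5.662 m/s²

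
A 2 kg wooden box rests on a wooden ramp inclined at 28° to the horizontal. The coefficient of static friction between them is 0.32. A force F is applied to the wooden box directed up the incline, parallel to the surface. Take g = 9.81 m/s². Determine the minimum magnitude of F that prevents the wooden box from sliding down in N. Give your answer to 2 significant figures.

3.7 N

The normal force is N = mg cos 28° = 17.323 N. With F at its minimum the wooden box is on the verge of sliding down, so static friction is at its maximum μ_s N = 0.32 × 17.323 = 5.543 N and acts up the slope.
Equilibrium along the incline: F + μ_s N = mg sin 28°, so F = 9.211 − 5.543 = 3.668 N.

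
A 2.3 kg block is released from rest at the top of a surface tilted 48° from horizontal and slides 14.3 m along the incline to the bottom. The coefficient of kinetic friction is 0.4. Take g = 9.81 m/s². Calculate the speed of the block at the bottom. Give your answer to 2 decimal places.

11.55 m/s

The weight component along the incline is mg sin 48° = 16.768 N and the normal force is N = mg cos 48° = 15.098 N.
Friction up the slope is f = μN = 0.4 × 15.098 = 6.039 N, so the net downslope force is 16.768 − 6.039 = 10.729 N and a = 10.729 / 2.3 = 4.6648 m/s².
Starting from rest over a distance of 14.3 m, v² = 2aL = 2 × 4.6648 × 14.3 = 133.4133, so v = 11.5505 m/s.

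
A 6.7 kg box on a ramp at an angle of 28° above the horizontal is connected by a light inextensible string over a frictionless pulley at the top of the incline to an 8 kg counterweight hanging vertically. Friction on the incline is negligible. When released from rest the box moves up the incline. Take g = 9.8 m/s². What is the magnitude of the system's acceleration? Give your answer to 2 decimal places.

3.24 m/s²

For the box on the incline: the weight component along the slope is m₁g sin 28° = 6.7 × 9.8 × 0.4695 = 30.827 N and the normal force is N = m₁g cos 28° = 57.974 N.
Newton's second law for the box (up-slope positive): T − 30.827 = 6.7 a. For the hanging counterweight (downward positive): 8 × 9.8 − T = 8 a.
Adding the two equations eliminates T: 47.573 = 14.7 a, so a = 3.2363 m/s².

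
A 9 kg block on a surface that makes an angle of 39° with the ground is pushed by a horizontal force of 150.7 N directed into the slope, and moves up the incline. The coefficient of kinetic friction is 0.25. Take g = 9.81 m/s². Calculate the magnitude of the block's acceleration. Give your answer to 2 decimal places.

2.30 m/s²

The horizontal push has components F cos 39° = 150.7 × 0.7771 = 117.109 N up the incline and F sin 39° = 150.7 × 0.6293 = 94.836 N pressing into the surface.
The normal force is therefore N = mg cos 39° + F sin 39° = 68.610 + 94.836 = 163.446 N, and kinetic friction down the slope is μN = 0.25 × 163.446 = 40.861 N.
Along the incline: F cos 39° − mg sin 39° − μN = ma, so 117.109 − 55.561 − 40.861 = 9 a, giving a = 2.2986 m/s².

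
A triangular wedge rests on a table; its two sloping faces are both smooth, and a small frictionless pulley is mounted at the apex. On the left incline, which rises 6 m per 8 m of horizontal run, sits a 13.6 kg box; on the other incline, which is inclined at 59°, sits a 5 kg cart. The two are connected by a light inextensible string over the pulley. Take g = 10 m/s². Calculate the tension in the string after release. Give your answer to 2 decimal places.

Resolve each weight along its own incline: the 13.6 kg mass has component 13.6 × 10 × sin 36.87° = 81.600 N down its slope, and the 5 kg mass has 5 × 10 × sin 59° = 42.858 N down its slope.
The 13.6 kg side's 81.600 N exceeds the other side's 42.858 N, so that mass slides down and the 5 kg mass slides up. Taking that direction as positive, Newton's second law for the whole system gives 81.600 − 42.858 = (13.6 + 5) a, so a = 38.742 / 18.6 = 2.0829 m/s².
For the 5 kg mass (up-slope positive): T − 42.858 = 5 × 2.0829, so T = 53.272 N.

53.27 N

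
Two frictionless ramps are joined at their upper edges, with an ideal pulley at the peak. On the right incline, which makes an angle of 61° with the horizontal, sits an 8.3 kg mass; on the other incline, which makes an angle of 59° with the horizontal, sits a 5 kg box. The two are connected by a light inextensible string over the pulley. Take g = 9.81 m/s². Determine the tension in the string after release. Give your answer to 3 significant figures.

Resolve each weight along its own incline: the 8.3 kg mass has component 8.3 × 9.81 × sin 61° = 71.214 N down its slope, and the 5 kg mass has 5 × 9.81 × sin 59° = 42.044 N down its slope.
The 8.3 kg side's 71.214 N exceeds the other side's 42.044 N, so that mass slides down and the 5 kg mass slides up. Taking that direction as positive, Newton's second law for the whole system gives 71.214 − 42.044 = (8.3 + 5) a, so a = 29.170 / 13.3 = 2.1932 m/s².
For the 5 kg mass (up-slope positive): T − 42.044 = 5 × 2.1932, so T = 53.010 N.

53.0 N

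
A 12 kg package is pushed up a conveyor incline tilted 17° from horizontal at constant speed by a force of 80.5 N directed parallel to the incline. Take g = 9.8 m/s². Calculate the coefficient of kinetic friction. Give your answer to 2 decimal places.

0.41

At constant speed ΣF = 0 along the incline. The applied 80.5 N acts up the slope; the weight component mg sin 17° = 34.383 N and kinetic friction μN both act down the slope.
So 80.5 = 34.383 + μ × 112.461, giving μ = (80.5 − 34.383) / 112.461 = 0.4101.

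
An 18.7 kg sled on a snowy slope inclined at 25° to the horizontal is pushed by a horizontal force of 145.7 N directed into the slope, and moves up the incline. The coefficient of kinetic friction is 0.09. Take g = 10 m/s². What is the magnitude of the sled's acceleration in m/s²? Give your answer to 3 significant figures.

1.72 m/s²

The horizontal push has components F cos 25° = 145.7 × 0.9063 = 132.048 N up the incline and F sin 25° = 145.7 × 0.4226 = 61.573 N pressing into the surface.
The normal force is therefore N = mg cos 25° + F sin 25° = 169.478 + 61.573 = 231.051 N, and kinetic friction down the slope is μN = 0.09 × 231.051 = 20.795 N.
Along the incline: F cos 25° − mg sin 25° − μN = ma, so 132.048 − 79.026 − 20.795 = 18.7 a, giving a = 1.7234 m/s².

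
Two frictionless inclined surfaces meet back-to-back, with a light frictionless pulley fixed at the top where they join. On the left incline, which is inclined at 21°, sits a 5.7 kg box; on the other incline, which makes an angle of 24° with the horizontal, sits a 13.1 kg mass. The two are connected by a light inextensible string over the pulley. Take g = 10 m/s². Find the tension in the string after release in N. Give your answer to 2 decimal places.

Resolve each weight along its own incline: the 5.7 kg mass has component 5.7 × 10 × sin 21° = 20.427 N down its slope, and the 13.1 kg mass has 13.1 × 10 × sin 24° = 53.283 N down its slope.
The 13.1 kg side's 53.283 N exceeds the other side's 20.427 N, so that mass slides down and the 5.7 kg mass slides up. Taking that direction as positive, Newton's second law for the whole system gives 53.283 − 20.427 = (5.7 + 13.1) a, so a = 32.856 / 18.8 = 1.7477 m/s².
For the 5.7 kg mass (up-slope positive): T − 20.427 = 5.7 × 1.7477, so T = 30.389 N.

30.39 N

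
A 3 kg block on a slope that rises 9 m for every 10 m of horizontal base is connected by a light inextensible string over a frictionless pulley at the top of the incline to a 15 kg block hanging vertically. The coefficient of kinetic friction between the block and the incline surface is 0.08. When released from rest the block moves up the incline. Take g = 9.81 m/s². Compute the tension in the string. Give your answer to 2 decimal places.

For the block on the incline: the weight component along the slope is m₁g sin 41.99° = 3 × 9.81 × 0.6690 = 19.689 N and the normal force is N = m₁g cos 41.99° = 21.875 N.
Kinetic friction opposes the block's motion up the incline: f = μN = 0.08 × 21.875 = 1.750 N acting down the slope.
Newton's second law for the block (up-slope positive): T − 19.689 − 1.750 = 3 a. For the hanging block (downward positive): 15 × 9.81 − T = 15 a.
Adding the two equations eliminates T: 125.711 = 18 a, so a = 6.9839 m/s².
Then from the hanging block's equation, T = 15 × (9.81 − 6.9839) = 42.392 N.

42.39 N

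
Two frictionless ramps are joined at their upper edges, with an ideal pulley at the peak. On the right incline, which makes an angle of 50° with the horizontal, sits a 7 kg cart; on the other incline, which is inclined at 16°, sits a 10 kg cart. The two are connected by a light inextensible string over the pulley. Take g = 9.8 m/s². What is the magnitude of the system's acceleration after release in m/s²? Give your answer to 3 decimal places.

1.502 m/s²

Resolve each weight along its own incline: the 7 kg mass has component 7 × 9.8 × sin 50° = 52.551 N down its slope, and the 10 kg mass has 10 × 9.8 × sin 16° = 27.012 N down its slope.
The 7 kg side's 52.551 N exceeds the other side's 27.012 N, so that mass slides down and the 10 kg mass slides up. Taking that direction as positive, Newton's second law for the whole system gives 52.551 − 27.012 = (7 + 10) a, so a = 25.539 / 17 = 1.5023 m/s².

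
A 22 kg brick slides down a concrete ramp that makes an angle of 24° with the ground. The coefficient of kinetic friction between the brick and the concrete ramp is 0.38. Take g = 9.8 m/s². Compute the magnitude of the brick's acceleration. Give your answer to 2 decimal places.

0.58 m/s²

Resolving the weight along the incline: the component pulling the brick down the slope is mg sin 24° = 22 × 9.8 × 0.4067 = 87.685 N, and the normal force is N = mg cos 24° = 22 × 9.8 × 0.9135 = 196.951 N.
Kinetic friction acts up the slope with magnitude f = μN = 0.38 × 196.951 = 74.841 N.
Net force along the incline is 87.685 − 74.841 = 12.844 N, so a = 12.844 / 22 = 0.5838 m/s².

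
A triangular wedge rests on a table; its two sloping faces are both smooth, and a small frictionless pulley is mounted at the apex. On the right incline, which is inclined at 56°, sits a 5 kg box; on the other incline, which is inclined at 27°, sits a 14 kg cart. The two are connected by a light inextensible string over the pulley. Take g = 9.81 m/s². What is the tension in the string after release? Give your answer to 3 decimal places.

Resolve each weight along its own incline: the 5 kg mass has component 5 × 9.81 × sin 56° = 40.664 N down its slope, and the 14 kg mass has 14 × 9.81 × sin 27° = 62.351 N down its slope.
The 14 kg side's 62.351 N exceeds the other side's 40.664 N, so that mass slides down and the 5 kg mass slides up. Taking that direction as positive, Newton's second law for the whole system gives 62.351 − 40.664 = (5 + 14) a, so a = 21.687 / 19 = 1.1414 m/s².
For the 5 kg mass (up-slope positive): T − 40.664 = 5 × 1.1414, so T = 46.371 N.

46.371 N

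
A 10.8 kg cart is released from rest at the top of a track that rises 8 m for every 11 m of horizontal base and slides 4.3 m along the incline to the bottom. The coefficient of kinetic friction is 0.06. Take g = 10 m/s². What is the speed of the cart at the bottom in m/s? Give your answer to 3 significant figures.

The weight component along the incline is mg sin 36.03° = 63.523 N and the normal force is N = mg cos 36.03° = 87.343 N.
Friction up the slope is f = μN = 0.06 × 87.343 = 5.241 N, so the net downslope force is 63.523 − 5.241 = 58.282 N and a = 58.282 / 10.8 = 5.3965 m/s².
Starting from rest over a distance of 4.3 m, v² = 2aL = 2 × 5.3965 × 4.3 = 46.4099, so v = 6.8125 m/s.

6.81 m/s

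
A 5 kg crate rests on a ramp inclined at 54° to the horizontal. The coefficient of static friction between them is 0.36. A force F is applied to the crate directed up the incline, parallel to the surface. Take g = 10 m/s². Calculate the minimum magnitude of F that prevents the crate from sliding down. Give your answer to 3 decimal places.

The normal force is N = mg cos 54° = 29.389 N. With F at its minimum the crate is on the verge of sliding down, so static friction is at its maximum μ_s N = 0.36 × 29.389 = 10.580 N and acts up the slope.
Equilibrium along the incline: F + μ_s N = mg sin 54°, so F = 40.451 − 10.580 = 29.871 N.

29.871 N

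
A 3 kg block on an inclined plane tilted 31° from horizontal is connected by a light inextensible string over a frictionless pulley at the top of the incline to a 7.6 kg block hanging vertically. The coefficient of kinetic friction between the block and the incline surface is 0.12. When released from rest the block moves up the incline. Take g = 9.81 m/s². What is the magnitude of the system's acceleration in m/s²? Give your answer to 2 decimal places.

5.32 m/s²

For the block on the incline: the weight component along the slope is m₁g sin 31° = 3 × 9.81 × 0.5150 = 15.156 N and the normal force is N = m₁g cos 31° = 25.226 N.
Kinetic friction opposes the block's motion up the incline: f = μN = 0.12 × 25.226 = 3.027 N acting down the slope.
Newton's second law for the block (up-slope positive): T − 15.156 − 3.027 = 3 a. For the hanging block (downward positive): 7.6 × 9.81 − T = 7.6 a.
Adding the two equations eliminates T: 56.373 = 10.6 a, so a = 5.3182 m/s².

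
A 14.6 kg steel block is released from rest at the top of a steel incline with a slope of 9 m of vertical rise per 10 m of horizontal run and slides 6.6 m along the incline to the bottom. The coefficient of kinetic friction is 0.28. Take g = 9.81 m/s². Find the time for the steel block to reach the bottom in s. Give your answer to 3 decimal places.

The weight component along the incline is mg sin 41.99° = 95.813 N and the normal force is N = mg cos 41.99° = 106.459 N.
Friction up the slope is f = μN = 0.28 × 106.459 = 29.809 N, so the net downslope force is 95.813 − 29.809 = 66.004 N and a = 66.004 / 14.6 = 4.5208 m/s².
Starting from rest, L = ½at², so t = √(2L/a) = √(2 × 6.6 / 4.5208) = 1.7088 s.

1.709 s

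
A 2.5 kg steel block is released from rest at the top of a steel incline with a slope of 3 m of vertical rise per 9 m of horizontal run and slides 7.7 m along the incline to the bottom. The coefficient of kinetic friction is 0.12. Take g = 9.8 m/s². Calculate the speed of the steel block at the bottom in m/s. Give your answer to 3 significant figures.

The weight component along the incline is mg sin 18.43° = 7.748 N and the normal force is N = mg cos 18.43° = 23.243 N.
Friction up the slope is f = μN = 0.12 × 23.243 = 2.789 N, so the net downslope force is 7.748 − 2.789 = 4.959 N and a = 4.959 / 2.5 = 1.9836 m/s².
Starting from rest over a distance of 7.7 m, v² = 2aL = 2 × 1.9836 × 7.7 = 30.5474, so v = 5.5270 m/s.

5.53 m/s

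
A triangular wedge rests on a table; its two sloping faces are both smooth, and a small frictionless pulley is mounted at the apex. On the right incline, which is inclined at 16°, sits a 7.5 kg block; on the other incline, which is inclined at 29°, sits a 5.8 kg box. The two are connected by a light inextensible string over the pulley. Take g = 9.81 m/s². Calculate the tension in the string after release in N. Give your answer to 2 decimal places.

Resolve each weight along its own incline: the 7.5 kg mass has component 7.5 × 9.81 × sin 16° = 20.280 N down its slope, and the 5.8 kg mass has 5.8 × 9.81 × sin 29° = 27.585 N down its slope.
The 5.8 kg side's 27.585 N exceeds the other side's 20.280 N, so that mass slides down and the 7.5 kg mass slides up. Taking that direction as positive, Newton's second law for the whole system gives 27.585 − 20.280 = (7.5 + 5.8) a, so a = 7.305 / 13.3 = 0.5492 m/s².
For the 7.5 kg mass (up-slope positive): T − 20.280 = 7.5 × 0.5492, so T = 24.399 N.

24.40 N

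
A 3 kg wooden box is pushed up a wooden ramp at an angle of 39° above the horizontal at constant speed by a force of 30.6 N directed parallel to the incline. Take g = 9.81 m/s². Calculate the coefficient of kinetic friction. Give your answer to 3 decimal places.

At constant speed ΣF = 0 along the incline. The applied 30.6 N acts up the slope; the weight component mg sin 39° = 18.521 N and kinetic friction μN both act down the slope.
So 30.6 = 18.521 + μ × 22.871, giving μ = (30.6 − 18.521) / 22.871 = 0.5281.

0.528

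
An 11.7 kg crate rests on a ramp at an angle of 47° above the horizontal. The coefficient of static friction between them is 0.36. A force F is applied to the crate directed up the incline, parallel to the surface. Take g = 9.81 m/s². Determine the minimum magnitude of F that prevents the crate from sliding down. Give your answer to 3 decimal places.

55.763 N

The normal force is N = mg cos 47° = 78.278 N. With F at its minimum the crate is on the verge of sliding down, so static friction is at its maximum μ_s N = 0.36 × 78.278 = 28.180 N and acts up the slope.
Equilibrium along the incline: F + μ_s N = mg sin 47°, so F = 83.943 − 28.180 = 55.763 N.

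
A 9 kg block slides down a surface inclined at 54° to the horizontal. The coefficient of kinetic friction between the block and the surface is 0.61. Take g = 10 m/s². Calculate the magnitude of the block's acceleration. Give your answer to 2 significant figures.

4.5 m/s²

Resolving the weight along the incline: the component pulling the block down the slope is mg sin 54° = 9 × 10 × 0.8090 = 72.810 N, and the normal force is N = mg cos 54° = 9 × 10 × 0.5878 = 52.902 N.
Kinetic friction acts up the slope with magnitude f = μN = 0.61 × 52.902 = 32.270 N.
Net force along the incline is 72.810 − 32.270 = 40.540 N, so a = 40.540 / 9 = 4.5044 m/s².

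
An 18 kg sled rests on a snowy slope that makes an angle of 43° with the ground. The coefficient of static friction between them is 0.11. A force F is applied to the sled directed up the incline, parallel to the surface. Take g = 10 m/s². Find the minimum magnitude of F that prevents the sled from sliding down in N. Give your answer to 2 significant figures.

110 N

The normal force is N = mg cos 43° = 131.644 N. With F at its minimum the sled is on the verge of sliding down, so static friction is at its maximum μ_s N = 0.11 × 131.644 = 14.481 N and acts up the slope.
Equilibrium along the incline: F + μ_s N = mg sin 43°, so F = 122.760 − 14.481 = 108.279 N.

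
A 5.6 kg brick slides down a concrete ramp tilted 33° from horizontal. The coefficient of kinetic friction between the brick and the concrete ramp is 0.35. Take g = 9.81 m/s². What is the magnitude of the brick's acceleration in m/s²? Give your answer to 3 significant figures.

Resolving the weight along the incline: the component pulling the brick down the slope is mg sin 33° = 5.6 × 9.81 × 0.5446 = 29.918 N, and the normal force is N = mg cos 33° = 5.6 × 9.81 × 0.8387 = 46.075 N.
Kinetic friction acts up the slope with magnitude f = μN = 0.35 × 46.075 = 16.126 N.
Net force along the incline is 29.918 − 16.126 = 13.792 N, so a = 13.792 / 5.6 = 2.4629 m/s².

2.46 m/s²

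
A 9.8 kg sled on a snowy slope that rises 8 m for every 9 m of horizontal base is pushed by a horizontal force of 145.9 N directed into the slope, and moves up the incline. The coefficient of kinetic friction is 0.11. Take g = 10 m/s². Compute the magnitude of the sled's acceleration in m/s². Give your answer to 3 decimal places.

2.573 m/s²

The horizontal push has components F cos 41.63° = 145.9 × 0.7474 = 109.046 N up the incline and F sin 41.63° = 145.9 × 0.6644 = 96.936 N pressing into the surface.
The normal force is therefore N = mg cos 41.63° + F sin 41.63° = 73.245 + 96.936 = 170.181 N, and kinetic friction down the slope is μN = 0.11 × 170.181 = 18.720 N.
Along the incline: F cos 41.63° − mg sin 41.63° − μN = ma, so 109.046 − 65.111 − 18.720 = 9.8 a, giving a = 2.5730 m/s².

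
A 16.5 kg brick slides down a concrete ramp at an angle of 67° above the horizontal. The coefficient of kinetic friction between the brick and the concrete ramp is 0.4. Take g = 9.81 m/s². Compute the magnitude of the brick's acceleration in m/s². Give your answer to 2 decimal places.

Resolving the weight along the incline: the component pulling the brick down the slope is mg sin 67° = 16.5 × 9.81 × 0.9205 = 148.997 N, and the normal force is N = mg cos 67° = 16.5 × 9.81 × 0.3907 = 63.241 N.
Kinetic friction acts up the slope with magnitude f = μN = 0.4 × 63.241 = 25.296 N.
Net force along the incline is 148.997 − 25.296 = 123.701 N, so a = 123.701 / 16.5 = 7.4970 m/s².

7.50 m/s²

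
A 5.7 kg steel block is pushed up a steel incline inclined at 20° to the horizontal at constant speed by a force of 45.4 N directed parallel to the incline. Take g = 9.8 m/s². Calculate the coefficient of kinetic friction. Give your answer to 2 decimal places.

0.50

At constant speed ΣF = 0 along the incline. The applied 45.4 N acts up the slope; the weight component mg sin 20° = 19.105 N and kinetic friction μN both act down the slope.
So 45.4 = 19.105 + μ × 52.491, giving μ = (45.4 − 19.105) / 52.491 = 0.5009.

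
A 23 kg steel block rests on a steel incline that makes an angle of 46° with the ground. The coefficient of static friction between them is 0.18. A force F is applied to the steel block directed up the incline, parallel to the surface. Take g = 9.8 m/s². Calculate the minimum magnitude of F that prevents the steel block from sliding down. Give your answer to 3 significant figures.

134 N

The normal force is N = mg cos 46° = 156.576 N. With F at its minimum the steel block is on the verge of sliding down, so static friction is at its maximum μ_s N = 0.18 × 156.576 = 28.184 N and acts up the slope.
Equilibrium along the incline: F + μ_s N = mg sin 46°, so F = 162.139 − 28.184 = 133.955 N.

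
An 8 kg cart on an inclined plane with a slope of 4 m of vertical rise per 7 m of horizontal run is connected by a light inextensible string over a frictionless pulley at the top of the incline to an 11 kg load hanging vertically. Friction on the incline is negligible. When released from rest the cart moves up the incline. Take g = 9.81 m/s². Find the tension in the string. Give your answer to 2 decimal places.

For the cart on the incline: the weight component along the slope is m₁g sin 29.74° = 8 × 9.81 × 0.4961 = 38.934 N and the normal force is N = m₁g cos 29.74° = 68.140 N.
Newton's second law for the cart (up-slope positive): T − 38.934 = 8 a. For the hanging load (downward positive): 11 × 9.81 − T = 11 a.
Adding the two equations eliminates T: 68.976 = 19 a, so a = 3.6303 m/s².
Then from the hanging load's equation, T = 11 × (9.81 − 3.6303) = 67.977 N.

67.98 N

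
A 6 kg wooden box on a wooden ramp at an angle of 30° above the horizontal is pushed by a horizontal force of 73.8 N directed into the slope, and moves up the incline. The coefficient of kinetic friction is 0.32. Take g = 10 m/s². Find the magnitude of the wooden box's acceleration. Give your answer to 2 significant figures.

0.91 m/s²

The horizontal push has components F cos 30° = 73.8 × 0.8660 = 63.911 N up the incline and F sin 30° = 73.8 × 0.5000 = 36.900 N pressing into the surface.
The normal force is therefore N = mg cos 30° + F sin 30° = 51.960 + 36.900 = 88.860 N, and kinetic friction down the slope is μN = 0.32 × 88.860 = 28.435 N.
Along the incline: F cos 30° − mg sin 30° − μN = ma, so 63.911 − 30.000 − 28.435 = 6 a, giving a = 0.9127 m/s².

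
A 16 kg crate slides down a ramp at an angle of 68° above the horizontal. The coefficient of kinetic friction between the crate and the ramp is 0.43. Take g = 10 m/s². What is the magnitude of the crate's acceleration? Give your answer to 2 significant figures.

Resolving the weight along the incline: the component pulling the crate down the slope is mg sin 68° = 16 × 10 × 0.9272 = 148.352 N, and the normal force is N = mg cos 68° = 16 × 10 × 0.3746 = 59.936 N.
Kinetic friction acts up the slope with magnitude f = μN = 0.43 × 59.936 = 25.772 N.
Net force along the incline is 148.352 − 25.772 = 122.580 N, so a = 122.580 / 16 = 7.6612 m/s².

7.7 m/s²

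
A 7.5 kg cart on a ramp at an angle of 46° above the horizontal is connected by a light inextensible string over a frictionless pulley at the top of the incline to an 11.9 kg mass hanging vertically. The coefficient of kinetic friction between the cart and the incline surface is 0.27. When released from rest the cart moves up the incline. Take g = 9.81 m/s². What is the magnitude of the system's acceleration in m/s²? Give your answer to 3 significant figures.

2.58 m/s²

For the cart on the incline: the weight component along the slope is m₁g sin 46° = 7.5 × 9.81 × 0.7193 = 52.922 N and the normal force is N = m₁g cos 46° = 51.109 N.
Kinetic friction opposes the cart's motion up the incline: f = μN = 0.27 × 51.109 = 13.799 N acting down the slope.
Newton's second law for the cart (up-slope positive): T − 52.922 − 13.799 = 7.5 a. For the hanging mass (downward positive): 11.9 × 9.81 − T = 11.9 a.
Adding the two equations eliminates T: 50.018 = 19.4 a, so a = 2.5782 m/s².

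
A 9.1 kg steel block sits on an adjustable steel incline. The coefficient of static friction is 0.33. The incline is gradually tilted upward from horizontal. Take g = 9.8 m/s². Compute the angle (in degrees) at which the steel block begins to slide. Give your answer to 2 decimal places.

At the threshold of sliding, static friction is at its maximum μ_s N and exactly balances the weight component along the incline: mg sin θ = μ_s mg cos θ.
Hence tan θ = μ_s = 0.33, so θ = arctan(0.33) = 18.2629°.

18.26°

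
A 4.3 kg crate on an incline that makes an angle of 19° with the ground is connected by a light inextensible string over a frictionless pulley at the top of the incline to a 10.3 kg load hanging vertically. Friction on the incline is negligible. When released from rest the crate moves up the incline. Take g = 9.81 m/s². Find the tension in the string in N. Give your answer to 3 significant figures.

39.4 N

For the crate on the incline: the weight component along the slope is m₁g sin 19° = 4.3 × 9.81 × 0.3256 = 13.735 N and the normal force is N = m₁g cos 19° = 39.885 N.
Newton's second law for the crate (up-slope positive): T − 13.735 = 4.3 a. For the hanging load (downward positive): 10.3 × 9.81 − T = 10.3 a.
Adding the two equations eliminates T: 87.308 = 14.6 a, so a = 5.9800 m/s².
Then from the hanging load's equation, T = 10.3 × (9.81 − 5.9800) = 39.449 N.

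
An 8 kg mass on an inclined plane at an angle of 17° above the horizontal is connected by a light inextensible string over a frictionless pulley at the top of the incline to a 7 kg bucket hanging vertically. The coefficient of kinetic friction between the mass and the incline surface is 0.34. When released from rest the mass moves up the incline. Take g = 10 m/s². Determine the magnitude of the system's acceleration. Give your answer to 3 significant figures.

For the mass on the incline: the weight component along the slope is m₁g sin 17° = 8 × 10 × 0.2924 = 23.392 N and the normal force is N = m₁g cos 17° = 76.504 N.
Kinetic friction opposes the mass's motion up the incline: f = μN = 0.34 × 76.504 = 26.011 N acting down the slope.
Newton's second law for the mass (up-slope positive): T − 23.392 − 26.011 = 8 a. For the hanging bucket (downward positive): 7 × 10 − T = 7 a.
Adding the two equations eliminates T: 20.597 = 15 a, so a = 1.3731 m/s².

1.37 m/s²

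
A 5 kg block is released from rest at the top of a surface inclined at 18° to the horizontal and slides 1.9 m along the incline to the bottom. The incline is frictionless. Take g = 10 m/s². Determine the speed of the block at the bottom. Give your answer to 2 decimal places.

3.43 m/s

The weight component along the incline is mg sin 18° = 15.451 N and the normal force is N = mg cos 18° = 47.553 N.
With no friction, a = g sin 18° = 3.0902 m/s².
Starting from rest over a distance of 1.9 m, v² = 2aL = 2 × 3.0902 × 1.9 = 11.7428, so v = 3.4268 m/s.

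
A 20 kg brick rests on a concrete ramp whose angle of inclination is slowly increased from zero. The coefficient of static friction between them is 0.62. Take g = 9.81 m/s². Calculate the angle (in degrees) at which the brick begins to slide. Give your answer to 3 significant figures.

31.8°

At the threshold of sliding, static friction is at its maximum μ_s N and exactly balances the weight component along the incline: mg sin θ = μ_s mg cos θ.
Hence tan θ = μ_s = 0.62, so θ = arctan(0.62) = 31.7989°.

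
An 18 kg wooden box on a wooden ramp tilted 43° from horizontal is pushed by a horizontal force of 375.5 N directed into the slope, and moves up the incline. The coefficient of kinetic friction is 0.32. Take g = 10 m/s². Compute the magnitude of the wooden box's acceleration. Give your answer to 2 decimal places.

1.54 m/s²

The horizontal push has components F cos 43° = 375.5 × 0.7314 = 274.641 N up the incline and F sin 43° = 375.5 × 0.6820 = 256.091 N pressing into the surface.
The normal force is therefore N = mg cos 43° + F sin 43° = 131.652 + 256.091 = 387.743 N, and kinetic friction down the slope is μN = 0.32 × 387.743 = 124.078 N.
Along the incline: F cos 43° − mg sin 43° − μN = ma, so 274.641 − 122.760 − 124.078 = 18 a, giving a = 1.5446 m/s².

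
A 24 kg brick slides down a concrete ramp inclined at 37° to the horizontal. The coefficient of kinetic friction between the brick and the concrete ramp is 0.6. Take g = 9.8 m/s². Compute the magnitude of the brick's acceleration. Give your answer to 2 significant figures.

Resolving the weight along the incline: the component pulling the brick down the slope is mg sin 37° = 24 × 9.8 × 0.6018 = 141.543 N, and the normal force is N = mg cos 37° = 24 × 9.8 × 0.7986 = 187.831 N.
Kinetic friction acts up the slope with magnitude f = μN = 0.6 × 187.831 = 112.699 N.
Net force along the incline is 141.543 − 112.699 = 28.844 N, so a = 28.844 / 24 = 1.2018 m/s².

1.2 m/s²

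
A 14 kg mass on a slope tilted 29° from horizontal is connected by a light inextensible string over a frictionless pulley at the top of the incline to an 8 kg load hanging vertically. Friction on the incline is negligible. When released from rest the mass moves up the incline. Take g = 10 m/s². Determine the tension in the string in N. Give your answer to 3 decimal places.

For the mass on the incline: the weight component along the slope is m₁g sin 29° = 14 × 10 × 0.4848 = 67.872 N and the normal force is N = m₁g cos 29° = 122.447 N.
Newton's second law for the mass (up-slope positive): T − 67.872 = 14 a. For the hanging load (downward positive): 8 × 10 − T = 8 a.
Adding the two equations eliminates T: 12.128 = 22 a, so a = 0.5513 m/s².
Then from the hanging load's equation, T = 8 × (10 − 0.5513) = 75.590 N.

75.590 N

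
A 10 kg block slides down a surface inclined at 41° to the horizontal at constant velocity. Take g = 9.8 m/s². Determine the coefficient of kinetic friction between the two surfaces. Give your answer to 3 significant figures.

At constant velocity the net force along the incline is zero: mg sin 41° = μ mg cos 41°.
So μ = tan 41° = 0.6561 / 0.7547 = 0.8694.

0.869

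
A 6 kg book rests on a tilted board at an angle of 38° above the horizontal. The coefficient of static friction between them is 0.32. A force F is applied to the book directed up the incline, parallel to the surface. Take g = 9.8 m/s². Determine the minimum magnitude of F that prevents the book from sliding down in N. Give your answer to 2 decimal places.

21.37 N

The normal force is N = mg cos 38° = 46.335 N. With F at its minimum the book is on the verge of sliding down, so static friction is at its maximum μ_s N = 0.32 × 46.335 = 14.827 N and acts up the slope.
Equilibrium along the incline: F + μ_s N = mg sin 38°, so F = 36.201 − 14.827 = 21.374 N.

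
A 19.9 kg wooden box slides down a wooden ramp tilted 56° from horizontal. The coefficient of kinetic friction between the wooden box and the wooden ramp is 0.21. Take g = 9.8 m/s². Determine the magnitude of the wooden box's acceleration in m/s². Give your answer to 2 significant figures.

Resolving the weight along the incline: the component pulling the wooden box down the slope is mg sin 56° = 19.9 × 9.8 × 0.8290 = 161.672 N, and the normal force is N = mg cos 56° = 19.9 × 9.8 × 0.5592 = 109.055 N.
Kinetic friction acts up the slope with magnitude f = μN = 0.21 × 109.055 = 22.902 N.
Net force along the incline is 161.672 − 22.902 = 138.770 N, so a = 138.770 / 19.9 = 6.9734 m/s².

7.0 m/s²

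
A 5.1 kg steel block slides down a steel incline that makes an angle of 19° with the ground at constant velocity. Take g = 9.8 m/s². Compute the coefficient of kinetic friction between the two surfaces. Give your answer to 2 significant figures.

0.34

At constant velocity the net force along the incline is zero: mg sin 19° = μ mg cos 19°.
So μ = tan 19° = 0.3256 / 0.9455 = 0.3444.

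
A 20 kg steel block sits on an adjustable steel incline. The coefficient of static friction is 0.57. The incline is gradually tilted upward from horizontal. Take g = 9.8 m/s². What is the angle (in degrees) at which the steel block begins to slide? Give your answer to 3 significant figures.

29.7°

At the threshold of sliding, static friction is at its maximum μ_s N and exactly balances the weight component along the incline: mg sin θ = μ_s mg cos θ.
Hence tan θ = μ_s = 0.57, so θ = arctan(0.57) = 29.6831°.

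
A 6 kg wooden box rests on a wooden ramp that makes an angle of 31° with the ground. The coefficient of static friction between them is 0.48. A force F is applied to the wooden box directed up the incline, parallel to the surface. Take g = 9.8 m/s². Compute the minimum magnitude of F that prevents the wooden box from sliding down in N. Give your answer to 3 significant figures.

The normal force is N = mg cos 31° = 50.401 N. With F at its minimum the wooden box is on the verge of sliding down, so static friction is at its maximum μ_s N = 0.48 × 50.401 = 24.192 N and acts up the slope.
Equilibrium along the incline: F + μ_s N = mg sin 31°, so F = 30.284 − 24.192 = 6.092 N.

6.09 N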